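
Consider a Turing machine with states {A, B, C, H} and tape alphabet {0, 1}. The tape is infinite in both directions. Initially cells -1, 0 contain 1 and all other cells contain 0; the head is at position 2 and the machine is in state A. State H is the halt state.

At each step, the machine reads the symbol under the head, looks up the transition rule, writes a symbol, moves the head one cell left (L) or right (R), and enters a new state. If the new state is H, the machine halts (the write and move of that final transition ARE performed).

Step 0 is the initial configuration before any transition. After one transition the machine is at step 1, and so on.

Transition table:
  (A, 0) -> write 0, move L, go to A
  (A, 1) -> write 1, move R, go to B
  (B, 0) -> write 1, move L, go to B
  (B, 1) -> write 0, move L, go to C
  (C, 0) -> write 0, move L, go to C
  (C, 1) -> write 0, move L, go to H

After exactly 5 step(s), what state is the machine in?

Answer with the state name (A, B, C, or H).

Step 1: in state A at pos 2, read 0 -> (A,0)->write 0,move L,goto A. Now: state=A, head=1, tape[-2..3]=011000 (head:    ^)
Step 2: in state A at pos 1, read 0 -> (A,0)->write 0,move L,goto A. Now: state=A, head=0, tape[-2..3]=011000 (head:   ^)
Step 3: in state A at pos 0, read 1 -> (A,1)->write 1,move R,goto B. Now: state=B, head=1, tape[-2..3]=011000 (head:    ^)
Step 4: in state B at pos 1, read 0 -> (B,0)->write 1,move L,goto B. Now: state=B, head=0, tape[-2..3]=011100 (head:   ^)
Step 5: in state B at pos 0, read 1 -> (B,1)->write 0,move L,goto C. Now: state=C, head=-1, tape[-2..3]=010100 (head:  ^)

Answer: C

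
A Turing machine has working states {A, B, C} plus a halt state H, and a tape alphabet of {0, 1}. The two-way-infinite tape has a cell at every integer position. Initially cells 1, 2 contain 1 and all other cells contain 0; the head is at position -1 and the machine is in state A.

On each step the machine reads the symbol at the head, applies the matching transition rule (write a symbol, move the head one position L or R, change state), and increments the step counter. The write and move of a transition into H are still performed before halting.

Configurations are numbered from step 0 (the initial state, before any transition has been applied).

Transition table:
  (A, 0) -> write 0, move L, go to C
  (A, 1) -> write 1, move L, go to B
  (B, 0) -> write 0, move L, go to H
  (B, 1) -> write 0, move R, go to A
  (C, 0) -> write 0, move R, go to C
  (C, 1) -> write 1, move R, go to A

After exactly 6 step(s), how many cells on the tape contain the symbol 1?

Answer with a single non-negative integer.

Step 1: in state A at pos -1, read 0 -> (A,0)->write 0,move L,goto C. Now: state=C, head=-2, tape[-3..3]=0000110 (head:  ^)
Step 2: in state C at pos -2, read 0 -> (C,0)->write 0,move R,goto C. Now: state=C, head=-1, tape[-3..3]=0000110 (head:   ^)
Step 3: in state C at pos -1, read 0 -> (C,0)->write 0,move R,goto C. Now: state=C, head=0, tape[-3..3]=0000110 (head:    ^)
Step 4: in state C at pos 0, read 0 -> (C,0)->write 0,move R,goto C. Now: state=C, head=1, tape[-3..3]=0000110 (head:     ^)
Step 5: in state C at pos 1, read 1 -> (C,1)->write 1,move R,goto A. Now: state=A, head=2, tape[-3..3]=0000110 (head:      ^)
Step 6: in state A at pos 2, read 1 -> (A,1)->write 1,move L,goto B. Now: state=B, head=1, tape[-3..3]=0000110 (head:     ^)
Cells containing 1 after step 6: {1, 2} -> 2 cell(s)

Answer: 2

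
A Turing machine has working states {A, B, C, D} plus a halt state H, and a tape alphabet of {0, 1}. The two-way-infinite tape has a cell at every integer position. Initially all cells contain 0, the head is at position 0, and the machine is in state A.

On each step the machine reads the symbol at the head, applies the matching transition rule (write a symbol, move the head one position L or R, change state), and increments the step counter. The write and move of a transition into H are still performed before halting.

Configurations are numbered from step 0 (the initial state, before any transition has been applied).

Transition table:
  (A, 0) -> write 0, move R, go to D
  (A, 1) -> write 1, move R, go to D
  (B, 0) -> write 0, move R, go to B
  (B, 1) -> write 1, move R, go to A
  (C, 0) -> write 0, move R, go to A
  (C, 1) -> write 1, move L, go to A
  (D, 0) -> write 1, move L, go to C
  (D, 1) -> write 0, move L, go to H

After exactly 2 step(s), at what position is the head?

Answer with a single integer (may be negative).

Step 1: in state A at pos 0, read 0 -> (A,0)->write 0,move R,goto D. Now: state=D, head=1, tape[-1..2]=0000 (head:   ^)
Step 2: in state D at pos 1, read 0 -> (D,0)->write 1,move L,goto C. Now: state=C, head=0, tape[-1..2]=0010 (head:  ^)

Answer: 0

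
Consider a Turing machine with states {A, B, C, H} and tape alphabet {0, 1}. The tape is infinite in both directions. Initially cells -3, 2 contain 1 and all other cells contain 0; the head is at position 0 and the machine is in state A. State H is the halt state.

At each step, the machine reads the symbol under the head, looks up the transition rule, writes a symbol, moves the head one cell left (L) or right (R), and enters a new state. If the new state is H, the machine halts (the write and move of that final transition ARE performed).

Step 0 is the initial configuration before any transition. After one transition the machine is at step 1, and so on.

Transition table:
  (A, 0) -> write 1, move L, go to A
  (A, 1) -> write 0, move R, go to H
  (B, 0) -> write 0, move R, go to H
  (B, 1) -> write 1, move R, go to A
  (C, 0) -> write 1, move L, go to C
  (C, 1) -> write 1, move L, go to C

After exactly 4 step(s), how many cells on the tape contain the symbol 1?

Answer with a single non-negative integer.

Step 1: in state A at pos 0, read 0 -> (A,0)->write 1,move L,goto A. Now: state=A, head=-1, tape[-4..3]=01001010 (head:    ^)
Step 2: in state A at pos -1, read 0 -> (A,0)->write 1,move L,goto A. Now: state=A, head=-2, tape[-4..3]=01011010 (head:   ^)
Step 3: in state A at pos -2, read 0 -> (A,0)->write 1,move L,goto A. Now: state=A, head=-3, tape[-4..3]=01111010 (head:  ^)
Step 4: in state A at pos -3, read 1 -> (A,1)->write 0,move R,goto H. Now: state=H, head=-2, tape[-4..3]=00111010 (head:   ^)
Cells containing 1 after step 4: {-2, -1, 0, 2} -> 4 cell(s)

Answer: 4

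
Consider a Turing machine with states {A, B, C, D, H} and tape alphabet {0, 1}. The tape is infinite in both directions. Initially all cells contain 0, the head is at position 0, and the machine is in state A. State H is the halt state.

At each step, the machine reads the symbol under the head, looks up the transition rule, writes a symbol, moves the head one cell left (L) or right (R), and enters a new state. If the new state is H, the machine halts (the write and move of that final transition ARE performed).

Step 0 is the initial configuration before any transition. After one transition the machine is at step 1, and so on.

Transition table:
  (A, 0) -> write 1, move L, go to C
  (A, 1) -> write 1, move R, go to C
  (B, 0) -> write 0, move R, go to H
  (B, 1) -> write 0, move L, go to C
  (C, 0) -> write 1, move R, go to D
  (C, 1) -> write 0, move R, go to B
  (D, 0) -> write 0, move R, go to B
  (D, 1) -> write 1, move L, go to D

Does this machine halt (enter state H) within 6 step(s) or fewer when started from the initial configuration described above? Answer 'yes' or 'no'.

Step 1: in state A at pos 0, read 0 -> (A,0)->write 1,move L,goto C. Now: state=C, head=-1, tape[-2..1]=0010 (head:  ^)
Step 2: in state C at pos -1, read 0 -> (C,0)->write 1,move R,goto D. Now: state=D, head=0, tape[-2..1]=0110 (head:   ^)
Step 3: in state D at pos 0, read 1 -> (D,1)->write 1,move L,goto D. Now: state=D, head=-1, tape[-2..1]=0110 (head:  ^)
Step 4: in state D at pos -1, read 1 -> (D,1)->write 1,move L,goto D. Now: state=D, head=-2, tape[-3..1]=00110 (head:  ^)
Step 5: in state D at pos -2, read 0 -> (D,0)->write 0,move R,goto B. Now: state=B, head=-1, tape[-3..1]=00110 (head:   ^)
Step 6: in state B at pos -1, read 1 -> (B,1)->write 0,move L,goto C. Now: state=C, head=-2, tape[-3..1]=00010 (head:  ^)
After 6 step(s): state = C (not H) -> not halted within 6 -> no

Answer: no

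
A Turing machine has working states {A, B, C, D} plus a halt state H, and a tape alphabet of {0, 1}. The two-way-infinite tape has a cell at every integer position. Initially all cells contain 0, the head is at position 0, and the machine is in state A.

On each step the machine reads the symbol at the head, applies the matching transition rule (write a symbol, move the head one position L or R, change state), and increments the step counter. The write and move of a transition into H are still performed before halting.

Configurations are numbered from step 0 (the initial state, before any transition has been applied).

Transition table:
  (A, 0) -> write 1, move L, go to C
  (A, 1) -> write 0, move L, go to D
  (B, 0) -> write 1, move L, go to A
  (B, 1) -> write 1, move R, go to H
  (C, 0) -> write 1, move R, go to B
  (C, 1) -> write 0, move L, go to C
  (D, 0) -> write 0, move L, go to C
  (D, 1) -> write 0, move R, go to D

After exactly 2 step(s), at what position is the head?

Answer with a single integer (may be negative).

Step 1: in state A at pos 0, read 0 -> (A,0)->write 1,move L,goto C. Now: state=C, head=-1, tape[-2..1]=0010 (head:  ^)
Step 2: in state C at pos -1, read 0 -> (C,0)->write 1,move R,goto B. Now: state=B, head=0, tape[-2..1]=0110 (head:   ^)

Answer: 0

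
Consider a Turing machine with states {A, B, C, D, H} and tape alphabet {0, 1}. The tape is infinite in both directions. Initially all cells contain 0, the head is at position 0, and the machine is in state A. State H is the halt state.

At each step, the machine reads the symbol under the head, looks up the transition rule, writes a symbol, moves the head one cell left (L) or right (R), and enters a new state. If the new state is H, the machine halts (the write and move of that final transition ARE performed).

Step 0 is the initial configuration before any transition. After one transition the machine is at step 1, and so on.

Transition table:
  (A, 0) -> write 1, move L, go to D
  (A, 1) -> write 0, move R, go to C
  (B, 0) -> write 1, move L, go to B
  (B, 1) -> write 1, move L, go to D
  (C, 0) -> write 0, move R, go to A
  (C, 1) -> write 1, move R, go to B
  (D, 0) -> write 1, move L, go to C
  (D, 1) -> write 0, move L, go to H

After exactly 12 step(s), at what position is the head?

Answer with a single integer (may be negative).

Answer: 0

Derivation:
Step 1: in state A at pos 0, read 0 -> (A,0)->write 1,move L,goto D. Now: state=D, head=-1, tape[-2..1]=0010 (head:  ^)
Step 2: in state D at pos -1, read 0 -> (D,0)->write 1,move L,goto C. Now: state=C, head=-2, tape[-3..1]=00110 (head:  ^)
Step 3: in state C at pos -2, read 0 -> (C,0)->write 0,move R,goto A. Now: state=A, head=-1, tape[-3..1]=00110 (head:   ^)
Step 4: in state A at pos -1, read 1 -> (A,1)->write 0,move R,goto C. Now: state=C, head=0, tape[-3..1]=00010 (head:    ^)
Step 5: in state C at pos 0, read 1 -> (C,1)->write 1,move R,goto B. Now: state=B, head=1, tape[-3..2]=000100 (head:     ^)
Step 6: in state B at pos 1, read 0 -> (B,0)->write 1,move L,goto B. Now: state=B, head=0, tape[-3..2]=000110 (head:    ^)
Step 7: in state B at pos 0, read 1 -> (B,1)->write 1,move L,goto D. Now: state=D, head=-1, tape[-3..2]=000110 (head:   ^)
Step 8: in state D at pos -1, read 0 -> (D,0)->write 1,move L,goto C. Now: state=C, head=-2, tape[-3..2]=001110 (head:  ^)
Step 9: in state C at pos -2, read 0 -> (C,0)->write 0,move R,goto A. Now: state=A, head=-1, tape[-3..2]=001110 (head:   ^)
Step 10: in state A at pos -1, read 1 -> (A,1)->write 0,move R,goto C. Now: state=C, head=0, tape[-3..2]=000110 (head:    ^)
Step 11: in state C at pos 0, read 1 -> (C,1)->write 1,move R,goto B. Now: state=B, head=1, tape[-3..2]=000110 (head:     ^)
Step 12: in state B at pos 1, read 1 -> (B,1)->write 1,move L,goto D. Now: state=D, head=0, tape[-3..2]=000110 (head:    ^)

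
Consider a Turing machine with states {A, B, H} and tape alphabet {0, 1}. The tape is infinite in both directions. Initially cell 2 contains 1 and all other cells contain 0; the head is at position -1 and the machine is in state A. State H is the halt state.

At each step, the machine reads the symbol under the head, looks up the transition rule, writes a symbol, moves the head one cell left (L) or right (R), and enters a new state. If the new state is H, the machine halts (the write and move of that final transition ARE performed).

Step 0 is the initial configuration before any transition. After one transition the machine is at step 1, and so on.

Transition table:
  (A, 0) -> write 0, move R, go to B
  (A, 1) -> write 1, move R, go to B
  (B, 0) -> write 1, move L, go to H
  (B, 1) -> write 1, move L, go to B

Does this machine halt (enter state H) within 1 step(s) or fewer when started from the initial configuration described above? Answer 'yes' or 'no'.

Step 1: in state A at pos -1, read 0 -> (A,0)->write 0,move R,goto B. Now: state=B, head=0, tape[-2..3]=000010 (head:   ^)
After 1 step(s): state = B (not H) -> not halted within 1 -> no

Answer: no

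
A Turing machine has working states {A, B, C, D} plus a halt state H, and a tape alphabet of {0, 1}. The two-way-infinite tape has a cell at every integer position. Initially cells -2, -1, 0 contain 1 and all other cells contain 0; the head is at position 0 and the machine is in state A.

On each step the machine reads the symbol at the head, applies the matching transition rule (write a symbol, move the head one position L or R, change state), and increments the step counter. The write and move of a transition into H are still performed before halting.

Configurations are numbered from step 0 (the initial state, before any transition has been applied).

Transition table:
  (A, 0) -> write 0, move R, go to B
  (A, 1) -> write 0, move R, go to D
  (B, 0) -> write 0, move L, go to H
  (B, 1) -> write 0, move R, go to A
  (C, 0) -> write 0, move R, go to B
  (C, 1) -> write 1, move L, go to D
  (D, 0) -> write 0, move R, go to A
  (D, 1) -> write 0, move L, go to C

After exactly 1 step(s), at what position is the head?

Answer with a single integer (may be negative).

Step 1: in state A at pos 0, read 1 -> (A,1)->write 0,move R,goto D. Now: state=D, head=1, tape[-3..2]=011000 (head:     ^)

Answer: 1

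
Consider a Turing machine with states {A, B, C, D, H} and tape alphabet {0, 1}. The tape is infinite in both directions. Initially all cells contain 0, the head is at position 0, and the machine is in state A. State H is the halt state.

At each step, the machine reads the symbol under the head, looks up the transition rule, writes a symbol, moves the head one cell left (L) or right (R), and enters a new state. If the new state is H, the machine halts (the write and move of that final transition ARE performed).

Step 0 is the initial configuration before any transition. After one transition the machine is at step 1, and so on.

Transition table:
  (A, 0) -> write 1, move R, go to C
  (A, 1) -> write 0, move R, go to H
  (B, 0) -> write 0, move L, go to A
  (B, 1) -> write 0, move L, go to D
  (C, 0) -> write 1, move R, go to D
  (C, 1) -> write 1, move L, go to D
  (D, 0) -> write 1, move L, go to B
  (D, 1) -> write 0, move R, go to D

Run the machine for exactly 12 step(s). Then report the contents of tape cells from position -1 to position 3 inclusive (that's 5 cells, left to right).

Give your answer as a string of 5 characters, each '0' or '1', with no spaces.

Step 1: in state A at pos 0, read 0 -> (A,0)->write 1,move R,goto C. Now: state=C, head=1, tape[-1..2]=0100 (head:   ^)
Step 2: in state C at pos 1, read 0 -> (C,0)->write 1,move R,goto D. Now: state=D, head=2, tape[-1..3]=01100 (head:    ^)
Step 3: in state D at pos 2, read 0 -> (D,0)->write 1,move L,goto B. Now: state=B, head=1, tape[-1..3]=01110 (head:   ^)
Step 4: in state B at pos 1, read 1 -> (B,1)->write 0,move L,goto D. Now: state=D, head=0, tape[-1..3]=01010 (head:  ^)
Step 5: in state D at pos 0, read 1 -> (D,1)->write 0,move R,goto D. Now: state=D, head=1, tape[-1..3]=00010 (head:   ^)
Step 6: in state D at pos 1, read 0 -> (D,0)->write 1,move L,goto B. Now: state=B, head=0, tape[-1..3]=00110 (head:  ^)
Step 7: in state B at pos 0, read 0 -> (B,0)->write 0,move L,goto A. Now: state=A, head=-1, tape[-2..3]=000110 (head:  ^)
Step 8: in state A at pos -1, read 0 -> (A,0)->write 1,move R,goto C. Now: state=C, head=0, tape[-2..3]=010110 (head:   ^)
Step 9: in state C at pos 0, read 0 -> (C,0)->write 1,move R,goto D. Now: state=D, head=1, tape[-2..3]=011110 (head:    ^)
Step 10: in state D at pos 1, read 1 -> (D,1)->write 0,move R,goto D. Now: state=D, head=2, tape[-2..3]=011010 (head:     ^)
Step 11: in state D at pos 2, read 1 -> (D,1)->write 0,move R,goto D. Now: state=D, head=3, tape[-2..4]=0110000 (head:      ^)
Step 12: in state D at pos 3, read 0 -> (D,0)->write 1,move L,goto B. Now: state=B, head=2, tape[-2..4]=0110010 (head:     ^)

Answer: 11001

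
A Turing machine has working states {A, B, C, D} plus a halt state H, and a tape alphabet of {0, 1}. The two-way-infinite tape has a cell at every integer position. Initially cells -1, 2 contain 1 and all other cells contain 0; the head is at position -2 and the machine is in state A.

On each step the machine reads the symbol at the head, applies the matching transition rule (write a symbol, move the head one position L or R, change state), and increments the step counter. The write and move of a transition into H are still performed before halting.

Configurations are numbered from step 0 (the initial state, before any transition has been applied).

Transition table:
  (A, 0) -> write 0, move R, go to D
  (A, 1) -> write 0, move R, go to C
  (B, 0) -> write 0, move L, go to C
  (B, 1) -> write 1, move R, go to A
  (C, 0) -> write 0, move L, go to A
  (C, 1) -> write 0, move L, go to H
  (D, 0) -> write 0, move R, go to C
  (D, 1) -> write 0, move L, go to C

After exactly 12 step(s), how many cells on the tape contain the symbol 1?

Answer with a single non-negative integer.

Answer: 1

Derivation:
Step 1: in state A at pos -2, read 0 -> (A,0)->write 0,move R,goto D. Now: state=D, head=-1, tape[-3..3]=0010010 (head:   ^)
Step 2: in state D at pos -1, read 1 -> (D,1)->write 0,move L,goto C. Now: state=C, head=-2, tape[-3..3]=0000010 (head:  ^)
Step 3: in state C at pos -2, read 0 -> (C,0)->write 0,move L,goto A. Now: state=A, head=-3, tape[-4..3]=00000010 (head:  ^)
Step 4: in state A at pos -3, read 0 -> (A,0)->write 0,move R,goto D. Now: state=D, head=-2, tape[-4..3]=00000010 (head:   ^)
Step 5: in state D at pos -2, read 0 -> (D,0)->write 0,move R,goto C. Now: state=C, head=-1, tape[-4..3]=00000010 (head:    ^)
Step 6: in state C at pos -1, read 0 -> (C,0)->write 0,move L,goto A. Now: state=A, head=-2, tape[-4..3]=00000010 (head:   ^)
Step 7: in state A at pos -2, read 0 -> (A,0)->write 0,move R,goto D. Now: state=D, head=-1, tape[-4..3]=00000010 (head:    ^)
Step 8: in state D at pos -1, read 0 -> (D,0)->write 0,move R,goto C. Now: state=C, head=0, tape[-4..3]=00000010 (head:     ^)
Step 9: in state C at pos 0, read 0 -> (C,0)->write 0,move L,goto A. Now: state=A, head=-1, tape[-4..3]=00000010 (head:    ^)
Step 10: in state A at pos -1, read 0 -> (A,0)->write 0,move R,goto D. Now: state=D, head=0, tape[-4..3]=00000010 (head:     ^)
Step 11: in state D at pos 0, read 0 -> (D,0)->write 0,move R,goto C. Now: state=C, head=1, tape[-4..3]=00000010 (head:      ^)
Step 12: in state C at pos 1, read 0 -> (C,0)->write 0,move L,goto A. Now: state=A, head=0, tape[-4..3]=00000010 (head:     ^)
Cells containing 1 after step 12: {2} -> 1 cell(s)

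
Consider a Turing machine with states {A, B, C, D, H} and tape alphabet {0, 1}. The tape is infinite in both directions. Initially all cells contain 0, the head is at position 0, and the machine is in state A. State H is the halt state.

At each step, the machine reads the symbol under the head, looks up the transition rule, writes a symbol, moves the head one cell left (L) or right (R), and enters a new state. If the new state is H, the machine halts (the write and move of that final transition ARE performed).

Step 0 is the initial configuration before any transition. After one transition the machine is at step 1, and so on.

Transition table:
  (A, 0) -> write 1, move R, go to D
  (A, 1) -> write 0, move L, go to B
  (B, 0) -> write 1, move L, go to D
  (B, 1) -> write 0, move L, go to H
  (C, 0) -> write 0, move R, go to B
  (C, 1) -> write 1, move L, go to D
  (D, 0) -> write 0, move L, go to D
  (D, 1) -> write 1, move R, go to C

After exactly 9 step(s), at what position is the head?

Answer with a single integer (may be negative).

Step 1: in state A at pos 0, read 0 -> (A,0)->write 1,move R,goto D. Now: state=D, head=1, tape[-1..2]=0100 (head:   ^)
Step 2: in state D at pos 1, read 0 -> (D,0)->write 0,move L,goto D. Now: state=D, head=0, tape[-1..2]=0100 (head:  ^)
Step 3: in state D at pos 0, read 1 -> (D,1)->write 1,move R,goto C. Now: state=C, head=1, tape[-1..2]=0100 (head:   ^)
Step 4: in state C at pos 1, read 0 -> (C,0)->write 0,move R,goto B. Now: state=B, head=2, tape[-1..3]=01000 (head:    ^)
Step 5: in state B at pos 2, read 0 -> (B,0)->write 1,move L,goto D. Now: state=D, head=1, tape[-1..3]=01010 (head:   ^)
Step 6: in state D at pos 1, read 0 -> (D,0)->write 0,move L,goto D. Now: state=D, head=0, tape[-1..3]=01010 (head:  ^)
Step 7: in state D at pos 0, read 1 -> (D,1)->write 1,move R,goto C. Now: state=C, head=1, tape[-1..3]=01010 (head:   ^)
Step 8: in state C at pos 1, read 0 -> (C,0)->write 0,move R,goto B. Now: state=B, head=2, tape[-1..3]=01010 (head:    ^)
Step 9: in state B at pos 2, read 1 -> (B,1)->write 0,move L,goto H. Now: state=H, head=1, tape[-1..3]=01000 (head:   ^)

Answer: 1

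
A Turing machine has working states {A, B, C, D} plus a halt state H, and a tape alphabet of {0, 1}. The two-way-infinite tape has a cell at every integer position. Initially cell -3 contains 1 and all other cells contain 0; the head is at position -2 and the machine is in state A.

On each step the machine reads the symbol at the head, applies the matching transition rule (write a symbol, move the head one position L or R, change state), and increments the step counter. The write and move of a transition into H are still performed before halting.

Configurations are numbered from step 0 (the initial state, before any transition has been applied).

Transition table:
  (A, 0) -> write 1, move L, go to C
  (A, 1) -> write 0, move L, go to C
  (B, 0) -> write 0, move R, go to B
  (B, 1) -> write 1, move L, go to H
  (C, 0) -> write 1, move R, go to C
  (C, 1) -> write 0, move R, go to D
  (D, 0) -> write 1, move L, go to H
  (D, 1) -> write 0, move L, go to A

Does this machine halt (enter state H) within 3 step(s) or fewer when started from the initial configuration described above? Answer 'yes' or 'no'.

Answer: no

Derivation:
Step 1: in state A at pos -2, read 0 -> (A,0)->write 1,move L,goto C. Now: state=C, head=-3, tape[-4..-1]=0110 (head:  ^)
Step 2: in state C at pos -3, read 1 -> (C,1)->write 0,move R,goto D. Now: state=D, head=-2, tape[-4..-1]=0010 (head:   ^)
Step 3: in state D at pos -2, read 1 -> (D,1)->write 0,move L,goto A. Now: state=A, head=-3, tape[-4..-1]=0000 (head:  ^)
After 3 step(s): state = A (not H) -> not halted within 3 -> no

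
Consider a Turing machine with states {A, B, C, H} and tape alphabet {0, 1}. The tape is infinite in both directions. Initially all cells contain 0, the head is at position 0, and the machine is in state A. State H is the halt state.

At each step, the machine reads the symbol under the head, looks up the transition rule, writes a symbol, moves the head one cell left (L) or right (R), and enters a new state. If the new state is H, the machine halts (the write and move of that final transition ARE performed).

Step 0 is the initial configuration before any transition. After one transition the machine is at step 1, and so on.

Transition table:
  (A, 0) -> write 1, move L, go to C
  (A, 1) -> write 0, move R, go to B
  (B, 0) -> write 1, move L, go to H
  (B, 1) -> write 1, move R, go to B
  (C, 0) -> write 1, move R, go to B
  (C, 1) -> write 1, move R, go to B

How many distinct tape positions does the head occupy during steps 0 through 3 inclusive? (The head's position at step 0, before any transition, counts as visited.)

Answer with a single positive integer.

Answer: 3

Derivation:
Step 1: in state A at pos 0, read 0 -> (A,0)->write 1,move L,goto C. Now: state=C, head=-1, tape[-2..1]=0010 (head:  ^)
Step 2: in state C at pos -1, read 0 -> (C,0)->write 1,move R,goto B. Now: state=B, head=0, tape[-2..1]=0110 (head:   ^)
Step 3: in state B at pos 0, read 1 -> (B,1)->write 1,move R,goto B. Now: state=B, head=1, tape[-2..2]=01100 (head:    ^)
Head positions at steps 0..3: starting at 0, distinct positions visited = {-1, 0, 1} -> 3 position(s)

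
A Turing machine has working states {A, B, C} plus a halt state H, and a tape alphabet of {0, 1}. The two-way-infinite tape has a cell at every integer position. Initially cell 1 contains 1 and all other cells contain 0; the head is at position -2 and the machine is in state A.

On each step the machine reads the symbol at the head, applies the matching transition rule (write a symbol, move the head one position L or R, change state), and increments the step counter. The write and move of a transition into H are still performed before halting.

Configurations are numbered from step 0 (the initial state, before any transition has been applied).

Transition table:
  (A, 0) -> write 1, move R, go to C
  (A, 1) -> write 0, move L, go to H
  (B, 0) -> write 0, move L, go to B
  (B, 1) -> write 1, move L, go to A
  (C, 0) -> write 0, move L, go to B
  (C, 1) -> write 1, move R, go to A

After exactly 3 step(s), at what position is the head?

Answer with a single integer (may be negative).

Answer: -3

Derivation:
Step 1: in state A at pos -2, read 0 -> (A,0)->write 1,move R,goto C. Now: state=C, head=-1, tape[-3..2]=010010 (head:   ^)
Step 2: in state C at pos -1, read 0 -> (C,0)->write 0,move L,goto B. Now: state=B, head=-2, tape[-3..2]=010010 (head:  ^)
Step 3: in state B at pos -2, read 1 -> (B,1)->write 1,move L,goto A. Now: state=A, head=-3, tape[-4..2]=0010010 (head:  ^)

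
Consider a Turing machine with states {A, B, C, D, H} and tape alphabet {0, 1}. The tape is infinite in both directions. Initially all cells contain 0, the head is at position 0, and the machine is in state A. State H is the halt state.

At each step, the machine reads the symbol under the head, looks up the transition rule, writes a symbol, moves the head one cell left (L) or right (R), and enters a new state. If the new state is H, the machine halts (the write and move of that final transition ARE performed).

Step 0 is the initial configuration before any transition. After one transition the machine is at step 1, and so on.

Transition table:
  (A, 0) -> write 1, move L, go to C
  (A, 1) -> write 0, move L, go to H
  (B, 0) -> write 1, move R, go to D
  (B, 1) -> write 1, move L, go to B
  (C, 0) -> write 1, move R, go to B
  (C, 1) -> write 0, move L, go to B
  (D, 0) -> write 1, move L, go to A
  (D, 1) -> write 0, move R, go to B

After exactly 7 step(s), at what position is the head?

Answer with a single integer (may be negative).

Step 1: in state A at pos 0, read 0 -> (A,0)->write 1,move L,goto C. Now: state=C, head=-1, tape[-2..1]=0010 (head:  ^)
Step 2: in state C at pos -1, read 0 -> (C,0)->write 1,move R,goto B. Now: state=B, head=0, tape[-2..1]=0110 (head:   ^)
Step 3: in state B at pos 0, read 1 -> (B,1)->write 1,move L,goto B. Now: state=B, head=-1, tape[-2..1]=0110 (head:  ^)
Step 4: in state B at pos -1, read 1 -> (B,1)->write 1,move L,goto B. Now: state=B, head=-2, tape[-3..1]=00110 (head:  ^)
Step 5: in state B at pos -2, read 0 -> (B,0)->write 1,move R,goto D. Now: state=D, head=-1, tape[-3..1]=01110 (head:   ^)
Step 6: in state D at pos -1, read 1 -> (D,1)->write 0,move R,goto B. Now: state=B, head=0, tape[-3..1]=01010 (head:    ^)
Step 7: in state B at pos 0, read 1 -> (B,1)->write 1,move L,goto B. Now: state=B, head=-1, tape[-3..1]=01010 (head:   ^)

Answer: -1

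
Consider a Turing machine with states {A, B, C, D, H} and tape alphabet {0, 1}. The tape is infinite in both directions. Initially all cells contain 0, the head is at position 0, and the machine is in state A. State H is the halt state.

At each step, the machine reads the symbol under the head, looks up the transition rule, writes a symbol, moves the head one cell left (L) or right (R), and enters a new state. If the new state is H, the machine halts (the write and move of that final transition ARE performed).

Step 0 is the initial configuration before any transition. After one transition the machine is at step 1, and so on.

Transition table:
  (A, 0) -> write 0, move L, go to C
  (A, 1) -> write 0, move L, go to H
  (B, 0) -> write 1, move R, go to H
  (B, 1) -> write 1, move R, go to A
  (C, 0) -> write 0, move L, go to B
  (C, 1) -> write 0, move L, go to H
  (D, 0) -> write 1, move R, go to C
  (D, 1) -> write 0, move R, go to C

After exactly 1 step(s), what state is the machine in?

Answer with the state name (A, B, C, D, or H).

Step 1: in state A at pos 0, read 0 -> (A,0)->write 0,move L,goto C. Now: state=C, head=-1, tape[-2..1]=0000 (head:  ^)

Answer: C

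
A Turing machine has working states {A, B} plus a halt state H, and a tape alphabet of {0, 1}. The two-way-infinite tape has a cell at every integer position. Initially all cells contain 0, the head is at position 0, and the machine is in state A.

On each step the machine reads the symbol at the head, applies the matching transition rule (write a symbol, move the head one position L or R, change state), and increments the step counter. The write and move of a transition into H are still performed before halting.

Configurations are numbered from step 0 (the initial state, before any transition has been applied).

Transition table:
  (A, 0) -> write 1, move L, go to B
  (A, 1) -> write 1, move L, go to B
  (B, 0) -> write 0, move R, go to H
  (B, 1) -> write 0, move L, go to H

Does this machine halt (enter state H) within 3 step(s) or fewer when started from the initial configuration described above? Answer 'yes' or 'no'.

Step 1: in state A at pos 0, read 0 -> (A,0)->write 1,move L,goto B. Now: state=B, head=-1, tape[-2..1]=0010 (head:  ^)
Step 2: in state B at pos -1, read 0 -> (B,0)->write 0,move R,goto H. Now: state=H, head=0, tape[-2..1]=0010 (head:   ^)
State H reached at step 2; 2 <= 3 -> yes

Answer: yes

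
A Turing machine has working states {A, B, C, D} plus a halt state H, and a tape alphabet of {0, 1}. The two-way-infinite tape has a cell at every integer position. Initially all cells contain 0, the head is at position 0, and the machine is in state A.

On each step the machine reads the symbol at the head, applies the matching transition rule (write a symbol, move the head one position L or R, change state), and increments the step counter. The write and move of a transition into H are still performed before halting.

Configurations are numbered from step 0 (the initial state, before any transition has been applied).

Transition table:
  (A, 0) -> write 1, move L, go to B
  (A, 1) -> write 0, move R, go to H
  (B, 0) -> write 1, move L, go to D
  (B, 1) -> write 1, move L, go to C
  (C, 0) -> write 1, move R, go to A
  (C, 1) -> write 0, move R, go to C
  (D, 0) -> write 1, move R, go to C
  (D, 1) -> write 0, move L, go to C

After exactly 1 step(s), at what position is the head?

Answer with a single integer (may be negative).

Step 1: in state A at pos 0, read 0 -> (A,0)->write 1,move L,goto B. Now: state=B, head=-1, tape[-2..1]=0010 (head:  ^)

Answer: -1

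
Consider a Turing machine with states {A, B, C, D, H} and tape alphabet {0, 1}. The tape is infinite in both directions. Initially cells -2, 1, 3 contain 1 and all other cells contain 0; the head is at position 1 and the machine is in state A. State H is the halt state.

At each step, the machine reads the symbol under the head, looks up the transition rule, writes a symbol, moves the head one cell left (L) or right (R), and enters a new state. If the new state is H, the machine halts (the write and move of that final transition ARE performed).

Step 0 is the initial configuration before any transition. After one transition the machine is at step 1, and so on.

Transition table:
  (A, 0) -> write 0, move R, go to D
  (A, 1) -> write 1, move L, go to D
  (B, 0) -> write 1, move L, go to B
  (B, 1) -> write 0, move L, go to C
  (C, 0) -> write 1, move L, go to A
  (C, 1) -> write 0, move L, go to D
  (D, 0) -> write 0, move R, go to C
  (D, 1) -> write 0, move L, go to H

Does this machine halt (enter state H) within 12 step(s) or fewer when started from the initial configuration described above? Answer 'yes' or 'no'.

Step 1: in state A at pos 1, read 1 -> (A,1)->write 1,move L,goto D. Now: state=D, head=0, tape[-3..4]=01001010 (head:    ^)
Step 2: in state D at pos 0, read 0 -> (D,0)->write 0,move R,goto C. Now: state=C, head=1, tape[-3..4]=01001010 (head:     ^)
Step 3: in state C at pos 1, read 1 -> (C,1)->write 0,move L,goto D. Now: state=D, head=0, tape[-3..4]=01000010 (head:    ^)
Step 4: in state D at pos 0, read 0 -> (D,0)->write 0,move R,goto C. Now: state=C, head=1, tape[-3..4]=01000010 (head:     ^)
Step 5: in state C at pos 1, read 0 -> (C,0)->write 1,move L,goto A. Now: state=A, head=0, tape[-3..4]=01001010 (head:    ^)
Step 6: in state A at pos 0, read 0 -> (A,0)->write 0,move R,goto D. Now: state=D, head=1, tape[-3..4]=01001010 (head:     ^)
Step 7: in state D at pos 1, read 1 -> (D,1)->write 0,move L,goto H. Now: state=H, head=0, tape[-3..4]=01000010 (head:    ^)
State H reached at step 7; 7 <= 12 -> yes

Answer: yes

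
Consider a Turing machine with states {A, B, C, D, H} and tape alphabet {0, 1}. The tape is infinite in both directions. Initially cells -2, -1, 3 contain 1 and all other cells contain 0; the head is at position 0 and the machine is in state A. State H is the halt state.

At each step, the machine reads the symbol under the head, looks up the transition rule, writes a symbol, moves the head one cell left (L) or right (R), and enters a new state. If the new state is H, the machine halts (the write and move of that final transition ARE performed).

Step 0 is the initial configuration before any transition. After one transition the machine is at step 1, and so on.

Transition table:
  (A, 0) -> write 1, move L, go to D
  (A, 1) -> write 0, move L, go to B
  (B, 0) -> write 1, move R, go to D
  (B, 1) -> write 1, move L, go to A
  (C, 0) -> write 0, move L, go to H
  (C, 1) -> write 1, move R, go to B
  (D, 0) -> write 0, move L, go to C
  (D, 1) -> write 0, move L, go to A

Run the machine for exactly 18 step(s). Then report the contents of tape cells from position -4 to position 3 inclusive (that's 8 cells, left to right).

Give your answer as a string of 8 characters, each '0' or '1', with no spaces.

Step 1: in state A at pos 0, read 0 -> (A,0)->write 1,move L,goto D. Now: state=D, head=-1, tape[-3..4]=01110010 (head:   ^)
Step 2: in state D at pos -1, read 1 -> (D,1)->write 0,move L,goto A. Now: state=A, head=-2, tape[-3..4]=01010010 (head:  ^)
Step 3: in state A at pos -2, read 1 -> (A,1)->write 0,move L,goto B. Now: state=B, head=-3, tape[-4..4]=000010010 (head:  ^)
Step 4: in state B at pos -3, read 0 -> (B,0)->write 1,move R,goto D. Now: state=D, head=-2, tape[-4..4]=010010010 (head:   ^)
Step 5: in state D at pos -2, read 0 -> (D,0)->write 0,move L,goto C. Now: state=C, head=-3, tape[-4..4]=010010010 (head:  ^)
Step 6: in state C at pos -3, read 1 -> (C,1)->write 1,move R,goto B. Now: state=B, head=-2, tape[-4..4]=010010010 (head:   ^)
Step 7: in state B at pos -2, read 0 -> (B,0)->write 1,move R,goto D. Now: state=D, head=-1, tape[-4..4]=011010010 (head:    ^)
Step 8: in state D at pos -1, read 0 -> (D,0)->write 0,move L,goto C. Now: state=C, head=-2, tape[-4..4]=011010010 (head:   ^)
Step 9: in state C at pos -2, read 1 -> (C,1)->write 1,move R,goto B. Now: state=B, head=-1, tape[-4..4]=011010010 (head:    ^)
Step 10: in state B at pos -1, read 0 -> (B,0)->write 1,move R,goto D. Now: state=D, head=0, tape[-4..4]=011110010 (head:     ^)
Step 11: in state D at pos 0, read 1 -> (D,1)->write 0,move L,goto A. Now: state=A, head=-1, tape[-4..4]=011100010 (head:    ^)
Step 12: in state A at pos -1, read 1 -> (A,1)->write 0,move L,goto B. Now: state=B, head=-2, tape[-4..4]=011000010 (head:   ^)
Step 13: in state B at pos -2, read 1 -> (B,1)->write 1,move L,goto A. Now: state=A, head=-3, tape[-4..4]=011000010 (head:  ^)
Step 14: in state A at pos -3, read 1 -> (A,1)->write 0,move L,goto B. Now: state=B, head=-4, tape[-5..4]=0001000010 (head:  ^)
Step 15: in state B at pos -4, read 0 -> (B,0)->write 1,move R,goto D. Now: state=D, head=-3, tape[-5..4]=0101000010 (head:   ^)
Step 16: in state D at pos -3, read 0 -> (D,0)->write 0,move L,goto C. Now: state=C, head=-4, tape[-5..4]=0101000010 (head:  ^)
Step 17: in state C at pos -4, read 1 -> (C,1)->write 1,move R,goto B. Now: state=B, head=-3, tape[-5..4]=0101000010 (head:   ^)
Step 18: in state B at pos -3, read 0 -> (B,0)->write 1,move R,goto D. Now: state=D, head=-2, tape[-5..4]=0111000010 (head:    ^)

Answer: 11100001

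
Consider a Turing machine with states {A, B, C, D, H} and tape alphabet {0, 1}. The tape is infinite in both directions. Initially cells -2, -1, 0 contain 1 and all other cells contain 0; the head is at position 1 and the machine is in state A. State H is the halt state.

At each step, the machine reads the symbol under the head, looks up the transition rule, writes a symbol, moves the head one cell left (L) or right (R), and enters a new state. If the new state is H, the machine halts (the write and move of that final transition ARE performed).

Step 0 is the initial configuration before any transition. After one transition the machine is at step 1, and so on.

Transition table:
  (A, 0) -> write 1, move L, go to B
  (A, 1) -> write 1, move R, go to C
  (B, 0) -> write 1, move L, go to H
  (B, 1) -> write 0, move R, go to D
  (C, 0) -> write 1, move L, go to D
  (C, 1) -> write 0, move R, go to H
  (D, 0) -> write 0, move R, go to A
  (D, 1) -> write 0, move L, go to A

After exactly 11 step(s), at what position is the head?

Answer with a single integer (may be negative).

Step 1: in state A at pos 1, read 0 -> (A,0)->write 1,move L,goto B. Now: state=B, head=0, tape[-3..2]=011110 (head:    ^)
Step 2: in state B at pos 0, read 1 -> (B,1)->write 0,move R,goto D. Now: state=D, head=1, tape[-3..2]=011010 (head:     ^)
Step 3: in state D at pos 1, read 1 -> (D,1)->write 0,move L,goto A. Now: state=A, head=0, tape[-3..2]=011000 (head:    ^)
Step 4: in state A at pos 0, read 0 -> (A,0)->write 1,move L,goto B. Now: state=B, head=-1, tape[-3..2]=011100 (head:   ^)
Step 5: in state B at pos -1, read 1 -> (B,1)->write 0,move R,goto D. Now: state=D, head=0, tape[-3..2]=010100 (head:    ^)
Step 6: in state D at pos 0, read 1 -> (D,1)->write 0,move L,goto A. Now: state=A, head=-1, tape[-3..2]=010000 (head:   ^)
Step 7: in state A at pos -1, read 0 -> (A,0)->write 1,move L,goto B. Now: state=B, head=-2, tape[-3..2]=011000 (head:  ^)
Step 8: in state B at pos -2, read 1 -> (B,1)->write 0,move R,goto D. Now: state=D, head=-1, tape[-3..2]=001000 (head:   ^)
Step 9: in state D at pos -1, read 1 -> (D,1)->write 0,move L,goto A. Now: state=A, head=-2, tape[-3..2]=000000 (head:  ^)
Step 10: in state A at pos -2, read 0 -> (A,0)->write 1,move L,goto B. Now: state=B, head=-3, tape[-4..2]=0010000 (head:  ^)
Step 11: in state B at pos -3, read 0 -> (B,0)->write 1,move L,goto H. Now: state=H, head=-4, tape[-5..2]=00110000 (head:  ^)

Answer: -4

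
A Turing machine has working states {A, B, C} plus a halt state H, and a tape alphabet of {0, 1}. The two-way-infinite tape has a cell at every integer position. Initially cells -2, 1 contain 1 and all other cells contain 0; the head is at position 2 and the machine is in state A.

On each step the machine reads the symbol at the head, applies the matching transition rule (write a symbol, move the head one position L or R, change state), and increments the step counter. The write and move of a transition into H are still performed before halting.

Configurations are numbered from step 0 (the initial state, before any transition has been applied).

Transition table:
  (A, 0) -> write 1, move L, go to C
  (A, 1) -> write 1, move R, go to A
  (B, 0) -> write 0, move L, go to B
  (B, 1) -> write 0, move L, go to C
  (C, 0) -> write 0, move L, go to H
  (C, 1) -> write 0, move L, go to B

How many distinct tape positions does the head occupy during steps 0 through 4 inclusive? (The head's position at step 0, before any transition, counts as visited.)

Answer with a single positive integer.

Step 1: in state A at pos 2, read 0 -> (A,0)->write 1,move L,goto C. Now: state=C, head=1, tape[-3..3]=0100110 (head:     ^)
Step 2: in state C at pos 1, read 1 -> (C,1)->write 0,move L,goto B. Now: state=B, head=0, tape[-3..3]=0100010 (head:    ^)
Step 3: in state B at pos 0, read 0 -> (B,0)->write 0,move L,goto B. Now: state=B, head=-1, tape[-3..3]=0100010 (head:   ^)
Step 4: in state B at pos -1, read 0 -> (B,0)->write 0,move L,goto B. Now: state=B, head=-2, tape[-3..3]=0100010 (head:  ^)
Head positions at steps 0..4: starting at 2, distinct positions visited = {-2, -1, 0, 1, 2} -> 5 position(s)

Answer: 5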